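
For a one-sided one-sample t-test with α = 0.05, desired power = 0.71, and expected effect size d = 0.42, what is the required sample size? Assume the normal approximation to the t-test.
n = 28

Sample size formula (one-sample t-test, normal approximation):
n = ((z_α + z_β) / d)²

z_α = 1.645 (for α = 0.05, one-sided)
z_β = 0.553 (for power = 0.71)
d = 0.42

n = ((1.645 + 0.553) / 0.42)²
n = (5.233)²
n ≈ 27.38
Round up to the next whole number: n = 28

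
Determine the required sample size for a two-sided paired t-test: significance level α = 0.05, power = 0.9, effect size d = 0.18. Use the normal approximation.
n = 325 pairs

Sample size formula (paired t-test, normal approximation):
n = ((z_{α/2} + z_β) / d)²

z_{α/2} = 1.960 (for α = 0.05, two-sided)
z_β = 1.282 (for power = 0.9)
d = 0.18

n = ((1.960 + 1.282) / 0.18)²
n = (18.011)²
n ≈ 324.40
Round up to the next whole number: n = 325 pairs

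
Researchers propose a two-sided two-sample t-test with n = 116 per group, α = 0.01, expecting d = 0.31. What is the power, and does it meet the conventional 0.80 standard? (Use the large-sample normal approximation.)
Power ≈ 0.41; the study is underpowered (power < 0.80)

Power calculation (two-sample t-test, normal approximation):
z_β = d · √(n/2) - z_{α/2}
z_β = 0.31 · √(116/2) - 2.576
z_β = 0.31 · 7.616 - 2.576
z_β = -0.215

Power = Φ(z_β) = Φ(-0.215) ≈ 0.415

Effect size d = 0.31 is small by Cohen's convention (0.2/0.5/0.8).

Threshold: power ≥ 0.80 is conventionally adequate.
Power ≈ 0.41 → the study is underpowered (power < 0.80).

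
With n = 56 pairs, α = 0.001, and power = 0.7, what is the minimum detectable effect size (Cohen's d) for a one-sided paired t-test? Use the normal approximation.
d ≈ 0.48

Minimum detectable effect (paired t-test, normal approximation):
d = (z_α + z_β) / √n
d = (3.090 + 0.524) / √56
d = 3.615 / 7.483
d ≈ 0.48

By Cohen's convention (0.2 small / 0.5 medium / 0.8 large): small effect.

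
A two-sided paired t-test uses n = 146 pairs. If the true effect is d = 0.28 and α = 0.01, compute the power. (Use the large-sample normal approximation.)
Power ≈ 0.79

Power calculation (paired t-test, normal approximation):
z_β = d · √n - z_{α/2}
z_β = 0.28 · √146 - 2.576
z_β = 0.28 · 12.083 - 2.576
z_β = 0.807

Power = Φ(z_β) = Φ(0.807) ≈ 0.790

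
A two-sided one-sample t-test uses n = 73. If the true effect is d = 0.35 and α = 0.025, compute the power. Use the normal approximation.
Power ≈ 0.77

Power calculation (one-sample t-test, normal approximation):
z_β = d · √n - z_{α/2}
z_β = 0.35 · √73 - 2.241
z_β = 0.35 · 8.544 - 2.241
z_β = 0.749

Power = Φ(z_β) = Φ(0.749) ≈ 0.773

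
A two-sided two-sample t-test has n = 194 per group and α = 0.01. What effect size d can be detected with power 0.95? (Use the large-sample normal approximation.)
d ≈ 0.43

Minimum detectable effect (two-sample t-test, normal approximation):
d = (z_{α/2} + z_β) / √(n/2)
d = (2.576 + 1.645) / √(194/2)
d = 4.221 / 9.849
d ≈ 0.43

By Cohen's convention (0.2 small / 0.5 medium / 0.8 large): small effect.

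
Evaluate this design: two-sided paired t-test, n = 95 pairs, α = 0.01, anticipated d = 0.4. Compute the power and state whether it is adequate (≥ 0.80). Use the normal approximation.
Power ≈ 0.91; the study is adequately powered (power ≥ 0.80)

Power calculation (paired t-test, normal approximation):
z_β = d · √n - z_{α/2}
z_β = 0.4 · √95 - 2.576
z_β = 0.4 · 9.747 - 2.576
z_β = 1.323

Power = Φ(z_β) = Φ(1.323) ≈ 0.907

Effect size d = 0.4 is small by Cohen's convention (0.2/0.5/0.8).

Threshold: power ≥ 0.80 is conventionally adequate.
Power ≈ 0.91 → the study is adequately powered (power ≥ 0.80).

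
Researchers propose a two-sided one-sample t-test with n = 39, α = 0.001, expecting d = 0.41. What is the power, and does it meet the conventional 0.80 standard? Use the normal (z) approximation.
Power ≈ 0.23; the study is underpowered (power < 0.80)

Power calculation (one-sample t-test, normal approximation):
z_β = d · √n - z_{α/2}
z_β = 0.41 · √39 - 3.291
z_β = 0.41 · 6.245 - 3.291
z_β = -0.730

Power = Φ(z_β) = Φ(-0.730) ≈ 0.233

Effect size d = 0.41 is small by Cohen's convention (0.2/0.5/0.8).

Threshold: power ≥ 0.80 is conventionally adequate.
Power ≈ 0.23 → the study is underpowered (power < 0.80).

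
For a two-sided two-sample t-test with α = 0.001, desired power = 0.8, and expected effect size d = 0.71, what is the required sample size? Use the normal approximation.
n = 68 per group

Sample size formula (two-sample t-test, normal approximation):
n = 2 · ((z_{α/2} + z_β) / d)²

z_{α/2} = 3.291 (for α = 0.001, two-sided)
z_β = 0.842 (for power = 0.8)
d = 0.71

n = 2 · ((3.291 + 0.842) / 0.71)²
n = 2 · (5.821)²
n ≈ 67.77
Round up to the next whole number: n = 68 per group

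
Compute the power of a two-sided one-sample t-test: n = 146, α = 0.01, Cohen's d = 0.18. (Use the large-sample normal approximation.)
Power ≈ 0.34

Power calculation (one-sample t-test, normal approximation):
z_β = d · √n - z_{α/2}
z_β = 0.18 · √146 - 2.576
z_β = 0.18 · 12.083 - 2.576
z_β = -0.401

Power = Φ(z_β) = Φ(-0.401) ≈ 0.344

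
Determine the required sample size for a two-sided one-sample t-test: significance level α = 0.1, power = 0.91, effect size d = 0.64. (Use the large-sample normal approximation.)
n = 22

Sample size formula (one-sample t-test, normal approximation):
n = ((z_{α/2} + z_β) / d)²

z_{α/2} = 1.645 (for α = 0.1, two-sided)
z_β = 1.341 (for power = 0.91)
d = 0.64

n = ((1.645 + 1.341) / 0.64)²
n = (4.666)²
n ≈ 21.77
Round up to the next whole number: n = 22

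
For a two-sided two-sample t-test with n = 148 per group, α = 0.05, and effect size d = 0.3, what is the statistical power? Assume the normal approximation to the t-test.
Power ≈ 0.73

Power calculation (two-sample t-test, normal approximation):
z_β = d · √(n/2) - z_{α/2}
z_β = 0.3 · √(148/2) - 1.960
z_β = 0.3 · 8.602 - 1.960
z_β = 0.621

Power = Φ(z_β) = Φ(0.621) ≈ 0.733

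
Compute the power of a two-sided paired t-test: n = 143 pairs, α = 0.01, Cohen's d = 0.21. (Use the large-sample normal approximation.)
Power ≈ 0.47

Power calculation (paired t-test, normal approximation):
z_β = d · √n - z_{α/2}
z_β = 0.21 · √143 - 2.576
z_β = 0.21 · 11.958 - 2.576
z_β = -0.065

Power = Φ(z_β) = Φ(-0.065) ≈ 0.474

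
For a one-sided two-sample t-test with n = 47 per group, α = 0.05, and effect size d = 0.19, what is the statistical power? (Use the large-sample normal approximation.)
Power ≈ 0.23

Power calculation (two-sample t-test, normal approximation):
z_β = d · √(n/2) - z_α
z_β = 0.19 · √(47/2) - 1.645
z_β = 0.19 · 4.848 - 1.645
z_β = -0.724

Power = Φ(z_β) = Φ(-0.724) ≈ 0.235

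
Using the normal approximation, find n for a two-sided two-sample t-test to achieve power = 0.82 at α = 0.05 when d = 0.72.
n = 32 per group

Sample size formula (two-sample t-test, normal approximation):
n = 2 · ((z_{α/2} + z_β) / d)²

z_{α/2} = 1.960 (for α = 0.05, two-sided)
z_β = 0.915 (for power = 0.82)
d = 0.72

n = 2 · ((1.960 + 0.915) / 0.72)²
n = 2 · (3.993)²
n ≈ 31.89
Round up to the next whole number: n = 32 per group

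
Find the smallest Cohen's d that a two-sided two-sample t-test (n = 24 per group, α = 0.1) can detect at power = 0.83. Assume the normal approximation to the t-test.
d ≈ 0.75

Minimum detectable effect (two-sample t-test, normal approximation):
d = (z_{α/2} + z_β) / √(n/2)
d = (1.645 + 0.954) / √(24/2)
d = 2.599 / 3.464
d ≈ 0.75

By Cohen's convention (0.2 small / 0.5 medium / 0.8 large): medium effect.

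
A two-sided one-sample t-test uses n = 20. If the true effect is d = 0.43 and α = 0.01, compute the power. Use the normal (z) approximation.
Power ≈ 0.26

Power calculation (one-sample t-test, normal approximation):
z_β = d · √n - z_{α/2}
z_β = 0.43 · √20 - 2.576
z_β = 0.43 · 4.472 - 2.576
z_β = -0.653

Power = Φ(z_β) = Φ(-0.653) ≈ 0.257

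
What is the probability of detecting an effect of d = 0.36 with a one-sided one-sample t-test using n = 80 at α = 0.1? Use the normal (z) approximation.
Power ≈ 0.97

Power calculation (one-sample t-test, normal approximation):
z_β = d · √n - z_α
z_β = 0.36 · √80 - 1.282
z_β = 0.36 · 8.944 - 1.282
z_β = 1.938

Power = Φ(z_β) = Φ(1.938) ≈ 0.974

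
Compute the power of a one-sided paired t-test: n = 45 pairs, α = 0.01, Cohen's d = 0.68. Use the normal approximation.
Power ≈ 0.99

Power calculation (paired t-test, normal approximation):
z_β = d · √n - z_α
z_β = 0.68 · √45 - 2.326
z_β = 0.68 · 6.708 - 2.326
z_β = 2.235

Power = Φ(z_β) = Φ(2.235) ≈ 0.987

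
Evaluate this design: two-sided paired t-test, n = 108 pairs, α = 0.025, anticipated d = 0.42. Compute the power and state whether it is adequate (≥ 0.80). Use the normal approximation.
Power ≈ 0.98; the study is adequately powered (power ≥ 0.80)

Power calculation (paired t-test, normal approximation):
z_β = d · √n - z_{α/2}
z_β = 0.42 · √108 - 2.241
z_β = 0.42 · 10.392 - 2.241
z_β = 2.123

Power = Φ(z_β) = Φ(2.123) ≈ 0.983

Effect size d = 0.42 is small by Cohen's convention (0.2/0.5/0.8).

Threshold: power ≥ 0.80 is conventionally adequate.
Power ≈ 0.98 → the study is adequately powered (power ≥ 0.80).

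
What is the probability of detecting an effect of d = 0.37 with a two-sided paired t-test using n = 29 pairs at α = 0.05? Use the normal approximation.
Power ≈ 0.51

Power calculation (paired t-test, normal approximation):
z_β = d · √n - z_{α/2}
z_β = 0.37 · √29 - 1.960
z_β = 0.37 · 5.385 - 1.960
z_β = 0.033

Power = Φ(z_β) = Φ(0.033) ≈ 0.513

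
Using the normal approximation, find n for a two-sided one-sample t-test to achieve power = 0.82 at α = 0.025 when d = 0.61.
n = 27

Sample size formula (one-sample t-test, normal approximation):
n = ((z_{α/2} + z_β) / d)²

z_{α/2} = 2.241 (for α = 0.025, two-sided)
z_β = 0.915 (for power = 0.82)
d = 0.61

n = ((2.241 + 0.915) / 0.61)²
n = (5.174)²
n ≈ 26.77
Round up to the next whole number: n = 27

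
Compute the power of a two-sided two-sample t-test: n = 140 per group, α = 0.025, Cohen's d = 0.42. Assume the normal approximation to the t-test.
Power ≈ 0.90

Power calculation (two-sample t-test, normal approximation):
z_β = d · √(n/2) - z_{α/2}
z_β = 0.42 · √(140/2) - 2.241
z_β = 0.42 · 8.367 - 2.241
z_β = 1.273

Power = Φ(z_β) = Φ(1.273) ≈ 0.898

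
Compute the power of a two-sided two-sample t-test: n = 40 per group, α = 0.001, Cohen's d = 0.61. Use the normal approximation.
Power ≈ 0.29

Power calculation (two-sample t-test, normal approximation):
z_β = d · √(n/2) - z_{α/2}
z_β = 0.61 · √(40/2) - 3.291
z_β = 0.61 · 4.472 - 3.291
z_β = -0.563

Power = Φ(z_β) = Φ(-0.563) ≈ 0.287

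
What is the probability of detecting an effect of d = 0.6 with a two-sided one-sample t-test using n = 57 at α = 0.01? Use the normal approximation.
Power ≈ 0.97

Power calculation (one-sample t-test, normal approximation):
z_β = d · √n - z_{α/2}
z_β = 0.6 · √57 - 2.576
z_β = 0.6 · 7.550 - 2.576
z_β = 1.954

Power = Φ(z_β) = Φ(1.954) ≈ 0.975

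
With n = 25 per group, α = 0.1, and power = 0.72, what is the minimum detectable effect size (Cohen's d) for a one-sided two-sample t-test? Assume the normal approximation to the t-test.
d ≈ 0.53

Minimum detectable effect (two-sample t-test, normal approximation):
d = (z_α + z_β) / √(n/2)
d = (1.282 + 0.583) / √(25/2)
d = 1.864 / 3.536
d ≈ 0.53

By Cohen's convention (0.2 small / 0.5 medium / 0.8 large): medium effect.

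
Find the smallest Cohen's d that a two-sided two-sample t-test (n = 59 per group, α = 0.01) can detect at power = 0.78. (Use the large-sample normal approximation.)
d ≈ 0.62

Minimum detectable effect (two-sample t-test, normal approximation):
d = (z_{α/2} + z_β) / √(n/2)
d = (2.576 + 0.772) / √(59/2)
d = 3.348 / 5.431
d ≈ 0.62

By Cohen's convention (0.2 small / 0.5 medium / 0.8 large): medium effect.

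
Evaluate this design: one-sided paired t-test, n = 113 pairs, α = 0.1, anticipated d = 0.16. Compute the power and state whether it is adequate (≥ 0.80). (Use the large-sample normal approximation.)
Power ≈ 0.66; the study is underpowered (power < 0.80)

Power calculation (paired t-test, normal approximation):
z_β = d · √n - z_α
z_β = 0.16 · √113 - 1.282
z_β = 0.16 · 10.630 - 1.282
z_β = 0.419

Power = Φ(z_β) = Φ(0.419) ≈ 0.662

Effect size d = 0.16 is very small by Cohen's convention (0.2/0.5/0.8).

Threshold: power ≥ 0.80 is conventionally adequate.
Power ≈ 0.66 → the study is underpowered (power < 0.80).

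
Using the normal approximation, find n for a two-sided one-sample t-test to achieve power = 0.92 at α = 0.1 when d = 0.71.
n = 19

Sample size formula (one-sample t-test, normal approximation):
n = ((z_{α/2} + z_β) / d)²

z_{α/2} = 1.645 (for α = 0.1, two-sided)
z_β = 1.405 (for power = 0.92)
d = 0.71

n = ((1.645 + 1.405) / 0.71)²
n = (4.296)²
n ≈ 18.46
Round up to the next whole number: n = 19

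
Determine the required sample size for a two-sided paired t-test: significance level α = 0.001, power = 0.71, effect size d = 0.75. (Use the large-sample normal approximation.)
n = 27 pairs

Sample size formula (paired t-test, normal approximation):
n = ((z_{α/2} + z_β) / d)²

z_{α/2} = 3.291 (for α = 0.001, two-sided)
z_β = 0.553 (for power = 0.71)
d = 0.75

n = ((3.291 + 0.553) / 0.75)²
n = (5.125)²
n ≈ 26.27
Round up to the next whole number: n = 27 pairs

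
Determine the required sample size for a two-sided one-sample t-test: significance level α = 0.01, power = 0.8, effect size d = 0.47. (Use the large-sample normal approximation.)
n = 53

Sample size formula (one-sample t-test, normal approximation):
n = ((z_{α/2} + z_β) / d)²

z_{α/2} = 2.576 (for α = 0.01, two-sided)
z_β = 0.842 (for power = 0.8)
d = 0.47

n = ((2.576 + 0.842) / 0.47)²
n = (7.272)²
n ≈ 52.88
Round up to the next whole number: n = 53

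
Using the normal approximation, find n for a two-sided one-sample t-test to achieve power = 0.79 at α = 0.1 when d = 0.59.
n = 18

Sample size formula (one-sample t-test, normal approximation):
n = ((z_{α/2} + z_β) / d)²

z_{α/2} = 1.645 (for α = 0.1, two-sided)
z_β = 0.806 (for power = 0.79)
d = 0.59

n = ((1.645 + 0.806) / 0.59)²
n = (4.154)²
n ≈ 17.26
Round up to the next whole number: n = 18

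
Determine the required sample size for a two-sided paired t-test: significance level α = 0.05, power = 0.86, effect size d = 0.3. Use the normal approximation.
n = 103 pairs

Sample size formula (paired t-test, normal approximation):
n = ((z_{α/2} + z_β) / d)²

z_{α/2} = 1.960 (for α = 0.05, two-sided)
z_β = 1.080 (for power = 0.86)
d = 0.3

n = ((1.960 + 1.080) / 0.3)²
n = (10.133)²
n ≈ 102.68
Round up to the next whole number: n = 103 pairs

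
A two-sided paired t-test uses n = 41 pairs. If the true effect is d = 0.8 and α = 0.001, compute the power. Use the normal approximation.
Power ≈ 0.97

Power calculation (paired t-test, normal approximation):
z_β = d · √n - z_{α/2}
z_β = 0.8 · √41 - 3.291
z_β = 0.8 · 6.403 - 3.291
z_β = 1.832

Power = Φ(z_β) = Φ(1.832) ≈ 0.967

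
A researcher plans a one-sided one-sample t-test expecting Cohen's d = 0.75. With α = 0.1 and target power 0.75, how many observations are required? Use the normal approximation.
n = 7

Sample size formula (one-sample t-test, normal approximation):
n = ((z_α + z_β) / d)²

z_α = 1.282 (for α = 0.1, one-sided)
z_β = 0.674 (for power = 0.75)
d = 0.75

n = ((1.282 + 0.674) / 0.75)²
n = (2.608)²
n ≈ 6.80
Round up to the next whole number: n = 7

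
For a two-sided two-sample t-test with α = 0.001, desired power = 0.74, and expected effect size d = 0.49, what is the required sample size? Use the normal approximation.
n = 129 per group

Sample size formula (two-sample t-test, normal approximation):
n = 2 · ((z_{α/2} + z_β) / d)²

z_{α/2} = 3.291 (for α = 0.001, two-sided)
z_β = 0.643 (for power = 0.74)
d = 0.49

n = 2 · ((3.291 + 0.643) / 0.49)²
n = 2 · (8.029)²
n ≈ 128.93
Round up to the next whole number: n = 129 per group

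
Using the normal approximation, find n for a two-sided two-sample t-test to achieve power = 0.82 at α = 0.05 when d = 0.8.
n = 26 per group

Sample size formula (two-sample t-test, normal approximation):
n = 2 · ((z_{α/2} + z_β) / d)²

z_{α/2} = 1.960 (for α = 0.05, two-sided)
z_β = 0.915 (for power = 0.82)
d = 0.8

n = 2 · ((1.960 + 0.915) / 0.8)²
n = 2 · (3.594)²
n ≈ 25.83
Round up to the next whole number: n = 26 per group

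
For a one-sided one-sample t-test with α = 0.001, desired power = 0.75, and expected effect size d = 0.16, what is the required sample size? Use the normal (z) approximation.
n = 554

Sample size formula (one-sample t-test, normal approximation):
n = ((z_α + z_β) / d)²

z_α = 3.090 (for α = 0.001, one-sided)
z_β = 0.674 (for power = 0.75)
d = 0.16

n = ((3.090 + 0.674) / 0.16)²
n = (23.525)²
n ≈ 553.43
Round up to the next whole number: n = 554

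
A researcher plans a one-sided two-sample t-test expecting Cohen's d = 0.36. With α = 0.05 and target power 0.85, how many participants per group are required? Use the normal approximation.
n = 111 per group

Sample size formula (two-sample t-test, normal approximation):
n = 2 · ((z_α + z_β) / d)²

z_α = 1.645 (for α = 0.05, one-sided)
z_β = 1.036 (for power = 0.85)
d = 0.36

n = 2 · ((1.645 + 1.036) / 0.36)²
n = 2 · (7.447)²
n ≈ 110.92
Round up to the next whole number: n = 111 per group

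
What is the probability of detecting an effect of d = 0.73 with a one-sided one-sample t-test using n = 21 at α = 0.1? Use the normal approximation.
Power ≈ 0.98

Power calculation (one-sample t-test, normal approximation):
z_β = d · √n - z_α
z_β = 0.73 · √21 - 1.282
z_β = 0.73 · 4.583 - 1.282
z_β = 2.064

Power = Φ(z_β) = Φ(2.064) ≈ 0.980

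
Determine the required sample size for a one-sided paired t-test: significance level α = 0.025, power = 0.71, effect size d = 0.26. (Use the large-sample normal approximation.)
n = 94 pairs

Sample size formula (paired t-test, normal approximation):
n = ((z_α + z_β) / d)²

z_α = 1.960 (for α = 0.025, one-sided)
z_β = 0.553 (for power = 0.71)
d = 0.26

n = ((1.960 + 0.553) / 0.26)²
n = (9.665)²
n ≈ 93.41
Round up to the next whole number: n = 94 pairs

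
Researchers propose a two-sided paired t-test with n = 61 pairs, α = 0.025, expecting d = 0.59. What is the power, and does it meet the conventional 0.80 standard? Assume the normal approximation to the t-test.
Power ≈ 0.99; the study is adequately powered (power ≥ 0.80)

Power calculation (paired t-test, normal approximation):
z_β = d · √n - z_{α/2}
z_β = 0.59 · √61 - 2.241
z_β = 0.59 · 7.810 - 2.241
z_β = 2.367

Power = Φ(z_β) = Φ(2.367) ≈ 0.991

Effect size d = 0.59 is medium by Cohen's convention (0.2/0.5/0.8).

Threshold: power ≥ 0.80 is conventionally adequate.
Power ≈ 0.99 → the study is adequately powered (power ≥ 0.80).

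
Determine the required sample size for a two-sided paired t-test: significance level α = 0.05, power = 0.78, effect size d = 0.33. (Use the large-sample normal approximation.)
n = 69 pairs

Sample size formula (paired t-test, normal approximation):
n = ((z_{α/2} + z_β) / d)²

z_{α/2} = 1.960 (for α = 0.05, two-sided)
z_β = 0.772 (for power = 0.78)
d = 0.33

n = ((1.960 + 0.772) / 0.33)²
n = (8.279)²
n ≈ 68.54
Round up to the next whole number: n = 69 pairs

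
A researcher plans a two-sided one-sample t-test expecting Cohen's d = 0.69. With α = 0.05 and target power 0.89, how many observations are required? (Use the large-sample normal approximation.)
n = 22

Sample size formula (one-sample t-test, normal approximation):
n = ((z_{α/2} + z_β) / d)²

z_{α/2} = 1.960 (for α = 0.05, two-sided)
z_β = 1.227 (for power = 0.89)
d = 0.69

n = ((1.960 + 1.227) / 0.69)²
n = (4.619)²
n ≈ 21.34
Round up to the next whole number: n = 22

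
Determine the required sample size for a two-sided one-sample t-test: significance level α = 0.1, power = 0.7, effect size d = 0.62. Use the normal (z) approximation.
n = 13

Sample size formula (one-sample t-test, normal approximation):
n = ((z_{α/2} + z_β) / d)²

z_{α/2} = 1.645 (for α = 0.1, two-sided)
z_β = 0.524 (for power = 0.7)
d = 0.62

n = ((1.645 + 0.524) / 0.62)²
n = (3.498)²
n ≈ 12.24
Round up to the next whole number: n = 13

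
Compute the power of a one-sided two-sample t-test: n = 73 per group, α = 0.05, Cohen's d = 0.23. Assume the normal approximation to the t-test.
Power ≈ 0.40

Power calculation (two-sample t-test, normal approximation):
z_β = d · √(n/2) - z_α
z_β = 0.23 · √(73/2) - 1.645
z_β = 0.23 · 6.042 - 1.645
z_β = -0.255

Power = Φ(z_β) = Φ(-0.255) ≈ 0.399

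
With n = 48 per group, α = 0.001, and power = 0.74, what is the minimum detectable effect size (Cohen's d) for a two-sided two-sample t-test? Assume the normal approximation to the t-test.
d ≈ 0.80

Minimum detectable effect (two-sample t-test, normal approximation):
d = (z_{α/2} + z_β) / √(n/2)
d = (3.291 + 0.643) / √(48/2)
d = 3.934 / 4.899
d ≈ 0.80

By Cohen's convention (0.2 small / 0.5 medium / 0.8 large): large effect.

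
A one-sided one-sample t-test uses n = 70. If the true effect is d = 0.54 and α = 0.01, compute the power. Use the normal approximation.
Power ≈ 0.99

Power calculation (one-sample t-test, normal approximation):
z_β = d · √n - z_α
z_β = 0.54 · √70 - 2.326
z_β = 0.54 · 8.367 - 2.326
z_β = 2.192

Power = Φ(z_β) = Φ(2.192) ≈ 0.986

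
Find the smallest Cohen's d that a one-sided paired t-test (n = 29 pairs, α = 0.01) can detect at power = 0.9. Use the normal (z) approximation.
d ≈ 0.67

Minimum detectable effect (paired t-test, normal approximation):
d = (z_α + z_β) / √n
d = (2.326 + 1.282) / √29
d = 3.608 / 5.385
d ≈ 0.67

By Cohen's convention (0.2 small / 0.5 medium / 0.8 large): medium effect.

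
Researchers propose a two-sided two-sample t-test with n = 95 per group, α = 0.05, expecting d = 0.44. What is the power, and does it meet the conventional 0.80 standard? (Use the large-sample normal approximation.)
Power ≈ 0.86; the study is adequately powered (power ≥ 0.80)

Power calculation (two-sample t-test, normal approximation):
z_β = d · √(n/2) - z_{α/2}
z_β = 0.44 · √(95/2) - 1.960
z_β = 0.44 · 6.892 - 1.960
z_β = 1.073

Power = Φ(z_β) = Φ(1.073) ≈ 0.858

Effect size d = 0.44 is small by Cohen's convention (0.2/0.5/0.8).

Threshold: power ≥ 0.80 is conventionally adequate.
Power ≈ 0.86 → the study is adequately powered (power ≥ 0.80).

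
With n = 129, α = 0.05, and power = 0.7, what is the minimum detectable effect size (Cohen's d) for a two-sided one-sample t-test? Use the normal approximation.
d ≈ 0.22

Minimum detectable effect (one-sample t-test, normal approximation):
d = (z_{α/2} + z_β) / √n
d = (1.960 + 0.524) / √129
d = 2.484 / 11.358
d ≈ 0.22

By Cohen's convention (0.2 small / 0.5 medium / 0.8 large): small effect.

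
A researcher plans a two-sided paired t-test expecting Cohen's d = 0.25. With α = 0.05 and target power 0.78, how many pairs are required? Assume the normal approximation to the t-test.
n = 120 pairs

Sample size formula (paired t-test, normal approximation):
n = ((z_{α/2} + z_β) / d)²

z_{α/2} = 1.960 (for α = 0.05, two-sided)
z_β = 0.772 (for power = 0.78)
d = 0.25

n = ((1.960 + 0.772) / 0.25)²
n = (10.928)²
n ≈ 119.42
Round up to the next whole number: n = 120 pairs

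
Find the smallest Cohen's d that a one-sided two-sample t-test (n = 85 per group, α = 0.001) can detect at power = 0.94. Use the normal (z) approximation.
d ≈ 0.71

Minimum detectable effect (two-sample t-test, normal approximation):
d = (z_α + z_β) / √(n/2)
d = (3.090 + 1.555) / √(85/2)
d = 4.645 / 6.519
d ≈ 0.71

By Cohen's convention (0.2 small / 0.5 medium / 0.8 large): medium effect.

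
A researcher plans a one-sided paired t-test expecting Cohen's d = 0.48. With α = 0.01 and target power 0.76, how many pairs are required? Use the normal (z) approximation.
n = 40 pairs

Sample size formula (paired t-test, normal approximation):
n = ((z_α + z_β) / d)²

z_α = 2.326 (for α = 0.01, one-sided)
z_β = 0.706 (for power = 0.76)
d = 0.48

n = ((2.326 + 0.706) / 0.48)²
n = (6.317)²
n ≈ 39.90
Round up to the next whole number: n = 40 pairs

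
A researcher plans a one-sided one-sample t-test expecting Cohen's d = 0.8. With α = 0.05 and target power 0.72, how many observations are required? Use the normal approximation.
n = 8

Sample size formula (one-sample t-test, normal approximation):
n = ((z_α + z_β) / d)²

z_α = 1.645 (for α = 0.05, one-sided)
z_β = 0.583 (for power = 0.72)
d = 0.8

n = ((1.645 + 0.583) / 0.8)²
n = (2.785)²
n ≈ 7.76
Round up to the next whole number: n = 8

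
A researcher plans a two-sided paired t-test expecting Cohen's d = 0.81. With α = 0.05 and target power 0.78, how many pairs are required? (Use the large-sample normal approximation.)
n = 12 pairs

Sample size formula (paired t-test, normal approximation):
n = ((z_{α/2} + z_β) / d)²

z_{α/2} = 1.960 (for α = 0.05, two-sided)
z_β = 0.772 (for power = 0.78)
d = 0.81

n = ((1.960 + 0.772) / 0.81)²
n = (3.373)²
n ≈ 11.38
Round up to the next whole number: n = 12 pairs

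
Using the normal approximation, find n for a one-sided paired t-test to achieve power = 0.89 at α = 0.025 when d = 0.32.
n = 100 pairs

Sample size formula (paired t-test, normal approximation):
n = ((z_α + z_β) / d)²

z_α = 1.960 (for α = 0.025, one-sided)
z_β = 1.227 (for power = 0.89)
d = 0.32

n = ((1.960 + 1.227) / 0.32)²
n = (9.959)²
n ≈ 99.18
Round up to the next whole number: n = 100 pairs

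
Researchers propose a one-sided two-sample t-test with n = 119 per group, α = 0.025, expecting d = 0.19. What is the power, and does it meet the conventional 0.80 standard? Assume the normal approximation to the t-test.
Power ≈ 0.31; the study is underpowered (power < 0.80)

Power calculation (two-sample t-test, normal approximation):
z_β = d · √(n/2) - z_α
z_β = 0.19 · √(119/2) - 1.960
z_β = 0.19 · 7.714 - 1.960
z_β = -0.494

Power = Φ(z_β) = Φ(-0.494) ≈ 0.311

Effect size d = 0.19 is very small by Cohen's convention (0.2/0.5/0.8).

Threshold: power ≥ 0.80 is conventionally adequate.
Power ≈ 0.31 → the study is underpowered (power < 0.80).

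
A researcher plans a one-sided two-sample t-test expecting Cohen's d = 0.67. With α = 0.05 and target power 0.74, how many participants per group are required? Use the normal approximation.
n = 24 per group

Sample size formula (two-sample t-test, normal approximation):
n = 2 · ((z_α + z_β) / d)²

z_α = 1.645 (for α = 0.05, one-sided)
z_β = 0.643 (for power = 0.74)
d = 0.67

n = 2 · ((1.645 + 0.643) / 0.67)²
n = 2 · (3.415)²
n ≈ 23.32
Round up to the next whole number: n = 24 per group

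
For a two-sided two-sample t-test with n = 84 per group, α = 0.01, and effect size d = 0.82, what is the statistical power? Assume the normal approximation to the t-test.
Power ≈ 1.00

Power calculation (two-sample t-test, normal approximation):
z_β = d · √(n/2) - z_{α/2}
z_β = 0.82 · √(84/2) - 2.576
z_β = 0.82 · 6.481 - 2.576
z_β = 2.738

Power = Φ(z_β) = Φ(2.738) ≈ 0.997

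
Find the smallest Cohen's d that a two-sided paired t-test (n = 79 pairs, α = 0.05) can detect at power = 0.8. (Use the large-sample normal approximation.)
d ≈ 0.32

Minimum detectable effect (paired t-test, normal approximation):
d = (z_{α/2} + z_β) / √n
d = (1.960 + 0.842) / √79
d = 2.802 / 8.888
d ≈ 0.32

By Cohen's convention (0.2 small / 0.5 medium / 0.8 large): small effect.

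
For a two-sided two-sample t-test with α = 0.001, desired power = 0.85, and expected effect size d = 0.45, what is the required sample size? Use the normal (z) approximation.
n = 185 per group

Sample size formula (two-sample t-test, normal approximation):
n = 2 · ((z_{α/2} + z_β) / d)²

z_{α/2} = 3.291 (for α = 0.001, two-sided)
z_β = 1.036 (for power = 0.85)
d = 0.45

n = 2 · ((3.291 + 1.036) / 0.45)²
n = 2 · (9.616)²
n ≈ 184.93
Round up to the next whole number: n = 185 per group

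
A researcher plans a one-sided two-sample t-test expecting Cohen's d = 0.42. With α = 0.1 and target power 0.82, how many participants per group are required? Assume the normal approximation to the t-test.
n = 55 per group

Sample size formula (two-sample t-test, normal approximation):
n = 2 · ((z_α + z_β) / d)²

z_α = 1.282 (for α = 0.1, one-sided)
z_β = 0.915 (for power = 0.82)
d = 0.42

n = 2 · ((1.282 + 0.915) / 0.42)²
n = 2 · (5.231)²
n ≈ 54.73
Round up to the next whole number: n = 55 per group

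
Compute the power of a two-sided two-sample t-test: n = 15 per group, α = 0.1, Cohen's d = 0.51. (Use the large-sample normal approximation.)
Power ≈ 0.40

Power calculation (two-sample t-test, normal approximation):
z_β = d · √(n/2) - z_{α/2}
z_β = 0.51 · √(15/2) - 1.645
z_β = 0.51 · 2.739 - 1.645
z_β = -0.248

Power = Φ(z_β) = Φ(-0.248) ≈ 0.402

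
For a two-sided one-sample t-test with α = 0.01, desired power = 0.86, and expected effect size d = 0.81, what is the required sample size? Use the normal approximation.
n = 21

Sample size formula (one-sample t-test, normal approximation):
n = ((z_{α/2} + z_β) / d)²

z_{α/2} = 2.576 (for α = 0.01, two-sided)
z_β = 1.080 (for power = 0.86)
d = 0.81

n = ((2.576 + 1.080) / 0.81)²
n = (4.514)²
n ≈ 20.38
Round up to the next whole number: n = 21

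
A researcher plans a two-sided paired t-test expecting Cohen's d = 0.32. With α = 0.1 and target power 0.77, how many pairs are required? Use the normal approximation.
n = 56 pairs

Sample size formula (paired t-test, normal approximation):
n = ((z_{α/2} + z_β) / d)²

z_{α/2} = 1.645 (for α = 0.1, two-sided)
z_β = 0.739 (for power = 0.77)
d = 0.32

n = ((1.645 + 0.739) / 0.32)²
n = (7.450)²
n ≈ 55.50
Round up to the next whole number: n = 56 pairs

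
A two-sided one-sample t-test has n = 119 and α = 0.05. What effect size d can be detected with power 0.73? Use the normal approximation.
d ≈ 0.24

Minimum detectable effect (one-sample t-test, normal approximation):
d = (z_{α/2} + z_β) / √n
d = (1.960 + 0.613) / √119
d = 2.573 / 10.909
d ≈ 0.24

By Cohen's convention (0.2 small / 0.5 medium / 0.8 large): small effect.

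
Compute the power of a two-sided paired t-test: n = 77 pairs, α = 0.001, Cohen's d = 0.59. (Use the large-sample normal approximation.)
Power ≈ 0.97

Power calculation (paired t-test, normal approximation):
z_β = d · √n - z_{α/2}
z_β = 0.59 · √77 - 3.291
z_β = 0.59 · 8.775 - 3.291
z_β = 1.887

Power = Φ(z_β) = Φ(1.887) ≈ 0.970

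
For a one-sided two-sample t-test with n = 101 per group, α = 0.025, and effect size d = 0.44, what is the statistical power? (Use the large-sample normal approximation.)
Power ≈ 0.88

Power calculation (two-sample t-test, normal approximation):
z_β = d · √(n/2) - z_α
z_β = 0.44 · √(101/2) - 1.960
z_β = 0.44 · 7.106 - 1.960
z_β = 1.167

Power = Φ(z_β) = Φ(1.167) ≈ 0.878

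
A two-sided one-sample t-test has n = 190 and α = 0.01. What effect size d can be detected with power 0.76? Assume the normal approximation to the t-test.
d ≈ 0.24

Minimum detectable effect (one-sample t-test, normal approximation):
d = (z_{α/2} + z_β) / √n
d = (2.576 + 0.706) / √190
d = 3.282 / 13.784
d ≈ 0.24

By Cohen's convention (0.2 small / 0.5 medium / 0.8 large): small effect.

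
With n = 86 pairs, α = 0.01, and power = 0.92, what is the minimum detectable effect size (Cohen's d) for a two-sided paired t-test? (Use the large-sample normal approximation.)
d ≈ 0.43

Minimum detectable effect (paired t-test, normal approximation):
d = (z_{α/2} + z_β) / √n
d = (2.576 + 1.405) / √86
d = 3.981 / 9.274
d ≈ 0.43

By Cohen's convention (0.2 small / 0.5 medium / 0.8 large): small effect.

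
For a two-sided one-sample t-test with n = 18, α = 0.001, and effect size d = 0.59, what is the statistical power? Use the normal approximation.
Power ≈ 0.22

Power calculation (one-sample t-test, normal approximation):
z_β = d · √n - z_{α/2}
z_β = 0.59 · √18 - 3.291
z_β = 0.59 · 4.243 - 3.291
z_β = -0.787

Power = Φ(z_β) = Φ(-0.787) ≈ 0.216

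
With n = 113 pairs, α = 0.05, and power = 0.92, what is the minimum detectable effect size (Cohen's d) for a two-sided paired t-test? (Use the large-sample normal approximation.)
d ≈ 0.32

Minimum detectable effect (paired t-test, normal approximation):
d = (z_{α/2} + z_β) / √n
d = (1.960 + 1.405) / √113
d = 3.365 / 10.630
d ≈ 0.32

By Cohen's convention (0.2 small / 0.5 medium / 0.8 large): small effect.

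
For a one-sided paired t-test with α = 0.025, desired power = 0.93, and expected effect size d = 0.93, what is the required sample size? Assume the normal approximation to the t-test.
n = 14 pairs

Sample size formula (paired t-test, normal approximation):
n = ((z_α + z_β) / d)²

z_α = 1.960 (for α = 0.025, one-sided)
z_β = 1.476 (for power = 0.93)
d = 0.93

n = ((1.960 + 1.476) / 0.93)²
n = (3.695)²
n ≈ 13.65
Round up to the next whole number: n = 14 pairs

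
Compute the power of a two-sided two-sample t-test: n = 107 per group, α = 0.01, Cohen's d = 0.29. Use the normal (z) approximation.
Power ≈ 0.32

Power calculation (two-sample t-test, normal approximation):
z_β = d · √(n/2) - z_{α/2}
z_β = 0.29 · √(107/2) - 2.576
z_β = 0.29 · 7.314 - 2.576
z_β = -0.455

Power = Φ(z_β) = Φ(-0.455) ≈ 0.325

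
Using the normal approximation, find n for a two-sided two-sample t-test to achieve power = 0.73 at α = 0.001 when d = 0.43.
n = 165 per group

Sample size formula (two-sample t-test, normal approximation):
n = 2 · ((z_{α/2} + z_β) / d)²

z_{α/2} = 3.291 (for α = 0.001, two-sided)
z_β = 0.613 (for power = 0.73)
d = 0.43

n = 2 · ((3.291 + 0.613) / 0.43)²
n = 2 · (9.079)²
n ≈ 164.86
Round up to the next whole number: n = 165 per group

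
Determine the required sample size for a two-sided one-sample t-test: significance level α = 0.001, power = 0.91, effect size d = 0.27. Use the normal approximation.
n = 295

Sample size formula (one-sample t-test, normal approximation):
n = ((z_{α/2} + z_β) / d)²

z_{α/2} = 3.291 (for α = 0.001, two-sided)
z_β = 1.341 (for power = 0.91)
d = 0.27

n = ((3.291 + 1.341) / 0.27)²
n = (17.156)²
n ≈ 294.33
Round up to the next whole number: n = 295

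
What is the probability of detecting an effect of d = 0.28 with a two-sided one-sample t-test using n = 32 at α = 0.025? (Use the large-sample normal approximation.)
Power ≈ 0.26

Power calculation (one-sample t-test, normal approximation):
z_β = d · √n - z_{α/2}
z_β = 0.28 · √32 - 2.241
z_β = 0.28 · 5.657 - 2.241
z_β = -0.657

Power = Φ(z_β) = Φ(-0.657) ≈ 0.255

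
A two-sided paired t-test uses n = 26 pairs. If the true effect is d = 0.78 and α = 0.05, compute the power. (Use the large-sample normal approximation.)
Power ≈ 0.98

Power calculation (paired t-test, normal approximation):
z_β = d · √n - z_{α/2}
z_β = 0.78 · √26 - 1.960
z_β = 0.78 · 5.099 - 1.960
z_β = 2.017

Power = Φ(z_β) = Φ(2.017) ≈ 0.978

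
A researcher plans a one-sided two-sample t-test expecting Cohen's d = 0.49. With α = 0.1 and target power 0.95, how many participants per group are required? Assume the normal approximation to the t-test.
n = 72 per group

Sample size formula (two-sample t-test, normal approximation):
n = 2 · ((z_α + z_β) / d)²

z_α = 1.282 (for α = 0.1, one-sided)
z_β = 1.645 (for power = 0.95)
d = 0.49

n = 2 · ((1.282 + 1.645) / 0.49)²
n = 2 · (5.973)²
n ≈ 71.35
Round up to the next whole number: n = 72 per group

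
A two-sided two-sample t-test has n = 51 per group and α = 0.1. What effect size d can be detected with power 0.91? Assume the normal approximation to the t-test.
d ≈ 0.59

Minimum detectable effect (two-sample t-test, normal approximation):
d = (z_{α/2} + z_β) / √(n/2)
d = (1.645 + 1.341) / √(51/2)
d = 2.986 / 5.050
d ≈ 0.59

By Cohen's convention (0.2 small / 0.5 medium / 0.8 large): medium effect.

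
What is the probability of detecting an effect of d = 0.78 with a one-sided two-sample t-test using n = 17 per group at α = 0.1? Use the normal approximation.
Power ≈ 0.84

Power calculation (two-sample t-test, normal approximation):
z_β = d · √(n/2) - z_α
z_β = 0.78 · √(17/2) - 1.282
z_β = 0.78 · 2.915 - 1.282
z_β = 0.993

Power = Φ(z_β) = Φ(0.993) ≈ 0.840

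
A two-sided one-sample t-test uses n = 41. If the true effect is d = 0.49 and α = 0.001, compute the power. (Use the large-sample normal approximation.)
Power ≈ 0.44

Power calculation (one-sample t-test, normal approximation):
z_β = d · √n - z_{α/2}
z_β = 0.49 · √41 - 3.291
z_β = 0.49 · 6.403 - 3.291
z_β = -0.153

Power = Φ(z_β) = Φ(-0.153) ≈ 0.439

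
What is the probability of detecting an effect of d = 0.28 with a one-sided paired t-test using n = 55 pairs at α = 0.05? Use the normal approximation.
Power ≈ 0.67

Power calculation (paired t-test, normal approximation):
z_β = d · √n - z_α
z_β = 0.28 · √55 - 1.645
z_β = 0.28 · 7.416 - 1.645
z_β = 0.432

Power = Φ(z_β) = Φ(0.432) ≈ 0.667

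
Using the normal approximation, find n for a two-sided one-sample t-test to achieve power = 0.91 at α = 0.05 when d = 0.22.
n = 226

Sample size formula (one-sample t-test, normal approximation):
n = ((z_{α/2} + z_β) / d)²

z_{α/2} = 1.960 (for α = 0.05, two-sided)
z_β = 1.341 (for power = 0.91)
d = 0.22

n = ((1.960 + 1.341) / 0.22)²
n = (15.005)²
n ≈ 225.15
Round up to the next whole number: n = 226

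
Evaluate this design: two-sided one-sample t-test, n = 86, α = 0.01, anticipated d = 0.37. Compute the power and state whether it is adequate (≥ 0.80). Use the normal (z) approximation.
Power ≈ 0.80; the study is adequately powered (power ≥ 0.80)

Power calculation (one-sample t-test, normal approximation):
z_β = d · √n - z_{α/2}
z_β = 0.37 · √86 - 2.576
z_β = 0.37 · 9.274 - 2.576
z_β = 0.855

Power = Φ(z_β) = Φ(0.855) ≈ 0.804

Effect size d = 0.37 is small by Cohen's convention (0.2/0.5/0.8).

Threshold: power ≥ 0.80 is conventionally adequate.
Power ≈ 0.80 → the study is adequately powered (power ≥ 0.80).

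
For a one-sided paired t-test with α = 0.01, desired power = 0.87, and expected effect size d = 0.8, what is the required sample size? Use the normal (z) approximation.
n = 19 pairs

Sample size formula (paired t-test, normal approximation):
n = ((z_α + z_β) / d)²

z_α = 2.326 (for α = 0.01, one-sided)
z_β = 1.126 (for power = 0.87)
d = 0.8

n = ((2.326 + 1.126) / 0.8)²
n = (4.315)²
n ≈ 18.62
Round up to the next whole number: n = 19 pairs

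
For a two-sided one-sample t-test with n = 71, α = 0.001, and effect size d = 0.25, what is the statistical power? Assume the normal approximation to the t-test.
Power ≈ 0.12

Power calculation (one-sample t-test, normal approximation):
z_β = d · √n - z_{α/2}
z_β = 0.25 · √71 - 3.291
z_β = 0.25 · 8.426 - 3.291
z_β = -1.184

Power = Φ(z_β) = Φ(-1.184) ≈ 0.118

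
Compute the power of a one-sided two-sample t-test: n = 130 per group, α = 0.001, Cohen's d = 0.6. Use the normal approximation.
Power ≈ 0.96

Power calculation (two-sample t-test, normal approximation):
z_β = d · √(n/2) - z_α
z_β = 0.6 · √(130/2) - 3.090
z_β = 0.6 · 8.062 - 3.090
z_β = 1.747

Power = Φ(z_β) = Φ(1.747) ≈ 0.960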